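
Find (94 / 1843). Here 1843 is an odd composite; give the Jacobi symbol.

Pull out 2: since 1843 ≡ 3 (mod 8), (2/1843) = -1.
Reciprocity: 47 ≡ 3 and 1843 ≡ 3 (mod 4), so (47/1843) = −(1843/47).
Reduce top mod 47: now compute (10/47).
Pull out 2: since 47 ≡ 7 (mod 8), (2/47) = +1.
Reciprocity: 5 ≡ 1 and 47 ≡ 3 (mod 4), so (5/47) = +(47/5).
Reduce top mod 5: now compute (2/5).
Pull out 2: since 5 ≡ 5 (mod 8), (2/5) = -1.
Reached (1/5) = 1. Collecting the sign flips along the way, the symbol is -1.

-1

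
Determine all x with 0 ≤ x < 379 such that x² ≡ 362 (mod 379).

Since 379 ≡ 3 (mod 4), a square root of 362 is 362^((379+1)/4) = 362^95 mod 379.
Repeated squaring: 362^2≡289, 362^4≡141, 362^8≡173, 362^16≡367, 362^32≡144, 362^64≡270 (mod 379).
362^95 = 362^(64+16+8+4+2+1) ≡ 143 (mod 379).
Check: 143² = 20449 ≡ 362 (mod 379). The two roots are 143 and 236.

143, 236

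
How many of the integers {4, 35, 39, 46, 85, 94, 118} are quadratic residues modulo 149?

6

(4/149) = +1 → QR.
(35/149) = +1 → QR.
(39/149) = +1 → QR.
(46/149) = +1 → QR.
(85/149) = +1 → QR.
(94/149) = -1 → non-residue.
(118/149) = +1 → QR.
Total quadratic residues among the 7: 6.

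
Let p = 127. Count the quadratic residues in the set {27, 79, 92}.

1

(27/127) = -1 → non-residue.
(79/127) = +1 → QR.
(92/127) = -1 → non-residue.
Total quadratic residues among the 3: 1.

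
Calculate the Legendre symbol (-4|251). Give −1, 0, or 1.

Euler's criterion: (-4/251) ≡ 247^125 (mod 251).
247^2 ≡ 16 (mod 251)
247^4 ≡ 5 (mod 251)
247^8 ≡ 25 (mod 251)
247^16 ≡ 123 (mod 251)
247^32 ≡ 69 (mod 251)
247^64 ≡ 243 (mod 251)
247^125 = 247^(64+32+16+8+4+1) ≡ 250 (mod 251).
Result is 250 ≡ −1, so (-4/251) = −1.

-1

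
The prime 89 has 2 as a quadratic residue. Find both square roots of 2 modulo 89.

89 ≡ 1 (mod 4), so we find a root by search.
Trying successive values, 25² = 625 ≡ 2 (mod 89). The other root is 89 − 25 = 64.

25, 64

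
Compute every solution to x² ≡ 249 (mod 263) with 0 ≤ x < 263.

81, 182

Since 263 ≡ 3 (mod 4), a square root of 249 is 249^((263+1)/4) = 249^66 mod 263.
Repeated squaring: 249^2≡196, 249^4≡18, 249^8≡61, 249^16≡39, 249^32≡206, 249^64≡93 (mod 263).
249^66 = 249^(64+2) ≡ 81 (mod 263).
Check: 81² = 6561 ≡ 249 (mod 263). The two roots are 81 and 182.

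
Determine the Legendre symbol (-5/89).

First reduce: -5 ≡ 84 (mod 89).
Pull out 2^2: since 89 ≡ 1 (mod 8), (2/89) = +1, so (2/89)^2 = +1.
Reciprocity: 21 ≡ 1 and 89 ≡ 1 (mod 4), so (21/89) = +(89/21).
Reduce top mod 21: now compute (5/21).
Reciprocity: 5 ≡ 1 and 21 ≡ 1 (mod 4), so (5/21) = +(21/5).
Reduce top mod 5: now compute (1/5).
Reached (1/5) = 1. Collecting the sign flips along the way, the symbol is +1.

1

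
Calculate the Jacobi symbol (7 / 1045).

1

Reciprocity: 7 ≡ 3 and 1045 ≡ 1 (mod 4), so (7/1045) = +(1045/7).
Reduce top mod 7: now compute (2/7).
Pull out 2: since 7 ≡ 7 (mod 8), (2/7) = +1.
Reached (1/7) = 1. Collecting the sign flips along the way, the symbol is +1.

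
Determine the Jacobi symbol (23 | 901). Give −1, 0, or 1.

1

Reciprocity: 23 ≡ 3 and 901 ≡ 1 (mod 4), so (23/901) = +(901/23).
Reduce top mod 23: now compute (4/23).
Pull out 2^2: since 23 ≡ 7 (mod 8), (2/23) = +1, so (2/23)^2 = +1.
Reached (1/23) = 1. Collecting the sign flips along the way, the symbol is +1.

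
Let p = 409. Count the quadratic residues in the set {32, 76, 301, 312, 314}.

2

(32/409) = +1 → QR.
(76/409) = -1 → non-residue.
(301/409) = +1 → QR.
(312/409) = -1 → non-residue.
(314/409) = -1 → non-residue.
Total quadratic residues among the 5: 2.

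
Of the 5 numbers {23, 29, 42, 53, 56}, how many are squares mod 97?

(23/97) = -1 → non-residue.
(29/97) = -1 → non-residue.
(42/97) = -1 → non-residue.
(53/97) = +1 → QR.
(56/97) = -1 → non-residue.
Total quadratic residues among the 5: 1.

1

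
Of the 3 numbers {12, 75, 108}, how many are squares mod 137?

(12/137) = -1 → non-residue.
(75/137) = -1 → non-residue.
(108/137) = -1 → non-residue.
Total quadratic residues among the 3: 0.

0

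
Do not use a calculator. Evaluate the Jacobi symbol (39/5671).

-1

Reciprocity: 39 ≡ 3 and 5671 ≡ 3 (mod 4), so (39/5671) = −(5671/39).
Reduce top mod 39: now compute (16/39).
Pull out 2^4: since 39 ≡ 7 (mod 8), (2/39) = +1, so (2/39)^4 = +1.
Reached (1/39) = 1. Collecting the sign flips along the way, the symbol is -1.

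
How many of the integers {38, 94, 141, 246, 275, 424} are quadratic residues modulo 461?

3

(38/461) = -1 → non-residue.
(94/461) = +1 → QR.
(141/461) = +1 → QR.
(246/461) = +1 → QR.
(275/461) = -1 → non-residue.
(424/461) = -1 → non-residue.
Total quadratic residues among the 6: 3.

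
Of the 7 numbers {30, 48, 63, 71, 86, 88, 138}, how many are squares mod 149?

(30/149) = +1 → QR.
(48/149) = -1 → non-residue.
(63/149) = +1 → QR.
(71/149) = -1 → non-residue.
(86/149) = +1 → QR.
(88/149) = +1 → QR.
(138/149) = -1 → non-residue.
Total quadratic residues among the 7: 4.

4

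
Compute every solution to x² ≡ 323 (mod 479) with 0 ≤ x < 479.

199, 280

Since 479 ≡ 3 (mod 4), a square root of 323 is 323^((479+1)/4) = 323^120 mod 479.
Repeated squaring: 323^2≡386, 323^4≡27, 323^8≡250, 323^16≡230, 323^32≡210, 323^64≡32 (mod 479).
323^120 = 323^(64+32+16+8) ≡ 280 (mod 479).
Check: 280² = 78400 ≡ 323 (mod 479). The two roots are 199 and 280.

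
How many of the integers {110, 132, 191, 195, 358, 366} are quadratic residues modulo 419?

5

(110/419) = +1 → QR.
(132/419) = -1 → non-residue.
(191/419) = +1 → QR.
(195/419) = +1 → QR.
(358/419) = +1 → QR.
(366/419) = +1 → QR.
Total quadratic residues among the 6: 5.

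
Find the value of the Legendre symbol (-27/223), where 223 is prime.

First reduce: -27 ≡ 196 (mod 223).
Pull out 2^2: since 223 ≡ 7 (mod 8), (2/223) = +1, so (2/223)^2 = +1.
Reciprocity: 49 ≡ 1 and 223 ≡ 3 (mod 4), so (49/223) = +(223/49).
Reduce top mod 49: now compute (27/49).
Reciprocity: 27 ≡ 3 and 49 ≡ 1 (mod 4), so (27/49) = +(49/27).
Reduce top mod 27: now compute (22/27).
Pull out 2: since 27 ≡ 3 (mod 8), (2/27) = -1.
Reciprocity: 11 ≡ 3 and 27 ≡ 3 (mod 4), so (11/27) = −(27/11).
Reduce top mod 11: now compute (5/11).
Reciprocity: 5 ≡ 1 and 11 ≡ 3 (mod 4), so (5/11) = +(11/5).
Reduce top mod 5: now compute (1/5).
Reached (1/5) = 1. Collecting the sign flips along the way, the symbol is +1.

1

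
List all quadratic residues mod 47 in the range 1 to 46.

1,2,3,4,6,7,8,9,12,14,16,17,18,21,24,25,27,28,32,34,36,37,42

Square k = 1,…,23 (k and 47−k give the same square):
1²=1, 2²=4, 3²=9, 4²=16, 5²=25, 6²=36, 7²≡2, 8²≡17, 9²≡34, 10²≡6, 11²≡27, 12²≡3, 13²≡28, 14²≡8, 15²≡37, 16²≡21, 17²≡7, 18²≡42, 19²≡32, 20²≡24, 21²≡18, 22²≡14, 23²≡12 (mod 47).
So the quadratic residues mod 47 are {1, 2, 3, 4, 6, 7, 8, 9, 12, 14, 16, 17, 18, 21, 24, 25, 27, 28, 32, 34, 36, 37, 42}.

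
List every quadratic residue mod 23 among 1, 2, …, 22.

1, 2, 3, 4, 6, 8, 9, 12, 13, 16, 18

Square k = 1,…,11 (k and 23−k give the same square):
1²=1, 2²=4, 3²=9, 4²=16, 5²≡2, 6²≡13, 7²≡3, 8²≡18, 9²≡12, 10²≡8, 11²≡6 (mod 23).
So the quadratic residues mod 23 are {1, 2, 3, 4, 6, 8, 9, 12, 13, 16, 18}.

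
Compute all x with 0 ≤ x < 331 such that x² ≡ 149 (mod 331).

Since 331 ≡ 3 (mod 4), a square root of 149 is 149^((331+1)/4) = 149^83 mod 331.
Repeated squaring: 149^2≡24, 149^4≡245, 149^8≡114, 149^16≡87, 149^32≡287, 149^64≡281 (mod 331).
149^83 = 149^(64+16+2+1) ≡ 76 (mod 331).
Check: 76² = 5776 ≡ 149 (mod 331). The two roots are 76 and 255.

76, 255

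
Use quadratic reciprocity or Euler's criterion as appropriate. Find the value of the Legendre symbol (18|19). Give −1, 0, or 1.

Pull out 2: since 19 ≡ 3 (mod 8), (2/19) = -1.
Reciprocity: 9 ≡ 1 and 19 ≡ 3 (mod 4), so (9/19) = +(19/9).
Reduce top mod 9: now compute (1/9).
Reached (1/9) = 1. Collecting the sign flips along the way, the symbol is -1.

-1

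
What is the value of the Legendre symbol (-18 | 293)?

-1

First reduce: -18 ≡ 275 (mod 293).
Reciprocity: 275 ≡ 3 and 293 ≡ 1 (mod 4), so (275/293) = +(293/275).
Reduce top mod 275: now compute (18/275).
Pull out 2: since 275 ≡ 3 (mod 8), (2/275) = -1.
Reciprocity: 9 ≡ 1 and 275 ≡ 3 (mod 4), so (9/275) = +(275/9).
Reduce top mod 9: now compute (5/9).
Reciprocity: 5 ≡ 1 and 9 ≡ 1 (mod 4), so (5/9) = +(9/5).
Reduce top mod 5: now compute (4/5).
Pull out 2^2: since 5 ≡ 5 (mod 8), (2/5) = -1, so (2/5)^2 = +1.
Reached (1/5) = 1. Collecting the sign flips along the way, the symbol is -1.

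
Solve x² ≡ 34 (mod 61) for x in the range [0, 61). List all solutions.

20, 41

61 ≡ 1 (mod 4), so we find a root by search.
Trying successive values, 20² = 400 ≡ 34 (mod 61). The other root is 61 − 20 = 41.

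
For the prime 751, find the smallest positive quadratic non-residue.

3

(2/751) = +1, so 2 is a residue.
(3/751) = −1, so 3 is the smallest positive non-residue mod 751.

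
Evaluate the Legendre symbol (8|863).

1

Pull out 2^3: since 863 ≡ 7 (mod 8), (2/863) = +1, so (2/863)^3 = +1.
Reached (1/863) = 1. Collecting the sign flips along the way, the symbol is +1.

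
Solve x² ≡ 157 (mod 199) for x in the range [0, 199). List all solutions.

82, 117

Since 199 ≡ 3 (mod 4), a square root of 157 is 157^((199+1)/4) = 157^50 mod 199.
Repeated squaring: 157^2≡172, 157^4≡132, 157^8≡111, 157^16≡182, 157^32≡90 (mod 199).
157^50 = 157^(32+16+2) ≡ 117 (mod 199).
Check: 117² = 13689 ≡ 157 (mod 199). The two roots are 82 and 117.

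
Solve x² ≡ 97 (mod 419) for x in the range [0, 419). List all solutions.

Since 419 ≡ 3 (mod 4), a square root of 97 is 97^((419+1)/4) = 97^105 mod 419.
Repeated squaring: 97^2≡191, 97^4≡28, 97^8≡365, 97^16≡402, 97^32≡289, 97^64≡140 (mod 419).
97^105 = 97^(64+32+8+1) ≡ 301 (mod 419).
Check: 301² = 90601 ≡ 97 (mod 419). The two roots are 118 and 301.

118, 301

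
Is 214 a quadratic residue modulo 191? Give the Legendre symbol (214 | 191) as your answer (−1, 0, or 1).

First reduce: 214 ≡ 23 (mod 191).
Reciprocity: 23 ≡ 3 and 191 ≡ 3 (mod 4), so (23/191) = −(191/23).
Reduce top mod 23: now compute (7/23).
Reciprocity: 7 ≡ 3 and 23 ≡ 3 (mod 4), so (7/23) = −(23/7).
Reduce top mod 7: now compute (2/7).
Pull out 2: since 7 ≡ 7 (mod 8), (2/7) = +1.
Reached (1/7) = 1. Collecting the sign flips along the way, the symbol is +1.

1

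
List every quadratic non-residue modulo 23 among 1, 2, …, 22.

Square k = 1,…,11 (k and 23−k give the same square):
1²=1, 2²=4, 3²=9, 4²=16, 5²≡2, 6²≡13, 7²≡3, 8²≡18, 9²≡12, 10²≡8, 11²≡6 (mod 23).
The residues are {1, 2, 3, 4, 6, 8, 9, 12, 13, 16, 18}; the non-residues are the remaining 11 nonzero classes.

5,7,10,11,14,15,17,19,20,21,22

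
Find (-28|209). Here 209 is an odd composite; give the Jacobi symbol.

First reduce: -28 ≡ 181 (mod 209).
Reciprocity: 181 ≡ 1 and 209 ≡ 1 (mod 4), so (181/209) = +(209/181).
Reduce top mod 181: now compute (28/181).
Pull out 2^2: since 181 ≡ 5 (mod 8), (2/181) = -1, so (2/181)^2 = +1.
Reciprocity: 7 ≡ 3 and 181 ≡ 1 (mod 4), so (7/181) = +(181/7).
Reduce top mod 7: now compute (6/7).
Pull out 2: since 7 ≡ 7 (mod 8), (2/7) = +1.
Reciprocity: 3 ≡ 3 and 7 ≡ 3 (mod 4), so (3/7) = −(7/3).
Reduce top mod 3: now compute (1/3).
Reached (1/3) = 1. Collecting the sign flips along the way, the symbol is -1.

-1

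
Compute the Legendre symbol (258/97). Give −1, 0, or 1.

First reduce: 258 ≡ 64 (mod 97).
Pull out 2^6: since 97 ≡ 1 (mod 8), (2/97) = +1, so (2/97)^6 = +1.
Reached (1/97) = 1. Collecting the sign flips along the way, the symbol is +1.

1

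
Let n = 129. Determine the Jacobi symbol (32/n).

Pull out 2^5: since 129 ≡ 1 (mod 8), (2/129) = +1, so (2/129)^5 = +1.
Reached (1/129) = 1. Collecting the sign flips along the way, the symbol is +1.

1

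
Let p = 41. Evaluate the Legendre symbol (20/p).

Pull out 2^2: since 41 ≡ 1 (mod 8), (2/41) = +1, so (2/41)^2 = +1.
Reciprocity: 5 ≡ 1 and 41 ≡ 1 (mod 4), so (5/41) = +(41/5).
Reduce top mod 5: now compute (1/5).
Reached (1/5) = 1. Collecting the sign flips along the way, the symbol is +1.

1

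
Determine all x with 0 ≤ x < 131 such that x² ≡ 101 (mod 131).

Since 131 ≡ 3 (mod 4), a square root of 101 is 101^((131+1)/4) = 101^33 mod 131.
Repeated squaring: 101^2≡114, 101^4≡27, 101^8≡74, 101^16≡105, 101^32≡21 (mod 131).
101^33 = 101^(32+1) ≡ 25 (mod 131).
Check: 25² = 625 ≡ 101 (mod 131). The two roots are 25 and 106.

25, 106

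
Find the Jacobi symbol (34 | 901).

Pull out 2: since 901 ≡ 5 (mod 8), (2/901) = -1.
Reciprocity: 17 ≡ 1 and 901 ≡ 1 (mod 4), so (17/901) = +(901/17).
Reduce top mod 17: now compute (0/17).
Top reduces to 0: gcd > 1, so the symbol is 0.

0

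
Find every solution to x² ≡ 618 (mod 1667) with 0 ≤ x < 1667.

499, 1168

Since 1667 ≡ 3 (mod 4), a square root of 618 is 618^((1667+1)/4) = 618^417 mod 1667.
Repeated squaring: 618^2≡181, 618^4≡1088, 618^8≡174, 618^16≡270, 618^32≡1219, 618^64≡664, 618^128≡808, 618^256≡1067 (mod 1667).
618^417 = 618^(256+128+32+1) ≡ 1168 (mod 1667).
Check: 1168² = 1364224 ≡ 618 (mod 1667). The two roots are 499 and 1168.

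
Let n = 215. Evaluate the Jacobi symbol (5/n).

0

Reciprocity: 5 ≡ 1 and 215 ≡ 3 (mod 4), so (5/215) = +(215/5).
Reduce top mod 5: now compute (0/5).
Top reduces to 0: gcd > 1, so the symbol is 0.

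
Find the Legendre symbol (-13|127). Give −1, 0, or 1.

First reduce: -13 ≡ 114 (mod 127).
Pull out 2: since 127 ≡ 7 (mod 8), (2/127) = +1.
Reciprocity: 57 ≡ 1 and 127 ≡ 3 (mod 4), so (57/127) = +(127/57).
Reduce top mod 57: now compute (13/57).
Reciprocity: 13 ≡ 1 and 57 ≡ 1 (mod 4), so (13/57) = +(57/13).
Reduce top mod 13: now compute (5/13).
Reciprocity: 5 ≡ 1 and 13 ≡ 1 (mod 4), so (5/13) = +(13/5).
Reduce top mod 5: now compute (3/5).
Reciprocity: 3 ≡ 3 and 5 ≡ 1 (mod 4), so (3/5) = +(5/3).
Reduce top mod 3: now compute (2/3).
Pull out 2: since 3 ≡ 3 (mod 8), (2/3) = -1.
Reached (1/3) = 1. Collecting the sign flips along the way, the symbol is -1.

-1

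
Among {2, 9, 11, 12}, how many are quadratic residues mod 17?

2

(2/17) = +1 → QR.
(9/17) = +1 → QR.
(11/17) = -1 → non-residue.
(12/17) = -1 → non-residue.
Total quadratic residues among the 4: 2.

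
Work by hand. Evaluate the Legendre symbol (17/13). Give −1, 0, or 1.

Euler's criterion: (17/13) ≡ 4^6 (mod 13).
4^2 ≡ 3 (mod 13)
4^4 ≡ 9 (mod 13)
4^6 = 4^(4+2) ≡ 1 (mod 13).
Result is 1, so (17/13) = 1.

1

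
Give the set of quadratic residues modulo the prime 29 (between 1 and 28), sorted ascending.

Square k = 1,…,14 (k and 29−k give the same square):
1²=1, 2²=4, 3²=9, 4²=16, 5²=25, 6²≡7, 7²≡20, 8²≡6, 9²≡23, 10²≡13, 11²≡5, 12²≡28, 13²≡24, 14²≡22 (mod 29).
So the quadratic residues mod 29 are {1, 4, 5, 6, 7, 9, 13, 16, 20, 22, 23, 24, 25, 28}.

1,4,5,6,7,9,13,16,20,22,23,24,25,28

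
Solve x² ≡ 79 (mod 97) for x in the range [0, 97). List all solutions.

46, 51

97 ≡ 1 (mod 4), so we find a root by search.
Trying successive values, 46² = 2116 ≡ 79 (mod 97). The other root is 97 − 46 = 51.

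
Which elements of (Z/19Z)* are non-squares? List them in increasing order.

2 3 8 10 12 13 14 15 18

Square k = 1,…,9 (k and 19−k give the same square):
1²=1, 2²=4, 3²=9, 4²=16, 5²≡6, 6²≡17, 7²≡11, 8²≡7, 9²≡5 (mod 19).
The residues are {1, 4, 5, 6, 7, 9, 11, 16, 17}; the non-residues are the remaining 9 nonzero classes.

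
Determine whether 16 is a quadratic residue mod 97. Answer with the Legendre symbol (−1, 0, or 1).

Pull out 2^4: since 97 ≡ 1 (mod 8), (2/97) = +1, so (2/97)^4 = +1.
Reached (1/97) = 1. Collecting the sign flips along the way, the symbol is +1.

1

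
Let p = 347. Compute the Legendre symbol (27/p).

Reciprocity: 27 ≡ 3 and 347 ≡ 3 (mod 4), so (27/347) = −(347/27).
Reduce top mod 27: now compute (23/27).
Reciprocity: 23 ≡ 3 and 27 ≡ 3 (mod 4), so (23/27) = −(27/23).
Reduce top mod 23: now compute (4/23).
Pull out 2^2: since 23 ≡ 7 (mod 8), (2/23) = +1, so (2/23)^2 = +1.
Reached (1/23) = 1. Collecting the sign flips along the way, the symbol is +1.

1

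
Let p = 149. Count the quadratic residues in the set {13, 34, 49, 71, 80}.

(13/149) = -1 → non-residue.
(34/149) = -1 → non-residue.
(49/149) = +1 → QR.
(71/149) = -1 → non-residue.
(80/149) = +1 → QR.
Total quadratic residues among the 5: 2.

2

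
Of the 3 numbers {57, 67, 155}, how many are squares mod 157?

2

(57/157) = +1 → QR.
(67/157) = +1 → QR.
(155/157) = -1 → non-residue.
Total quadratic residues among the 3: 2.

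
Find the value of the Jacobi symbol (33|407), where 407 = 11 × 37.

0

Reciprocity: 33 ≡ 1 and 407 ≡ 3 (mod 4), so (33/407) = +(407/33).
Reduce top mod 33: now compute (11/33).
Reciprocity: 11 ≡ 3 and 33 ≡ 1 (mod 4), so (11/33) = +(33/11).
Reduce top mod 11: now compute (0/11).
Top reduces to 0: gcd > 1, so the symbol is 0.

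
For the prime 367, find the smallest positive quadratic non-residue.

3

(2/367) = +1, so 2 is a residue.
(3/367) = −1, so 3 is the smallest positive non-residue mod 367.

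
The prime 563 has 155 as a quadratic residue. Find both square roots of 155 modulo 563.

64, 499

Since 563 ≡ 3 (mod 4), a square root of 155 is 155^((563+1)/4) = 155^141 mod 563.
Repeated squaring: 155^2≡379, 155^4≡76, 155^8≡146, 155^16≡485, 155^32≡454, 155^64≡58, 155^128≡549 (mod 563).
155^141 = 155^(128+8+4+1) ≡ 64 (mod 563).
Check: 64² = 4096 ≡ 155 (mod 563). The two roots are 64 and 499.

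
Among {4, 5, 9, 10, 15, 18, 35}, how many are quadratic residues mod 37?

(4/37) = +1 → QR.
(5/37) = -1 → non-residue.
(9/37) = +1 → QR.
(10/37) = +1 → QR.
(15/37) = -1 → non-residue.
(18/37) = -1 → non-residue.
(35/37) = -1 → non-residue.
Total quadratic residues among the 7: 3.

3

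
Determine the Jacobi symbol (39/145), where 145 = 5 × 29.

-1

Reciprocity: 39 ≡ 3 and 145 ≡ 1 (mod 4), so (39/145) = +(145/39).
Reduce top mod 39: now compute (28/39).
Pull out 2^2: since 39 ≡ 7 (mod 8), (2/39) = +1, so (2/39)^2 = +1.
Reciprocity: 7 ≡ 3 and 39 ≡ 3 (mod 4), so (7/39) = −(39/7).
Reduce top mod 7: now compute (4/7).
Pull out 2^2: since 7 ≡ 7 (mod 8), (2/7) = +1, so (2/7)^2 = +1.
Reached (1/7) = 1. Collecting the sign flips along the way, the symbol is -1.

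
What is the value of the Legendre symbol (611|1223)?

Reciprocity: 611 ≡ 3 and 1223 ≡ 3 (mod 4), so (611/1223) = −(1223/611).
Reduce top mod 611: now compute (1/611).
Reached (1/611) = 1. Collecting the sign flips along the way, the symbol is -1.

-1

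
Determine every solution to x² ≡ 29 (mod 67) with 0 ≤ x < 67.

30, 37

Since 67 ≡ 3 (mod 4), a square root of 29 is 29^((67+1)/4) = 29^17 mod 67.
Repeated squaring: 29^2≡37, 29^4≡29, 29^8≡37, 29^16≡29 (mod 67).
29^17 = 29^(16+1) ≡ 37 (mod 67).
Check: 37² = 1369 ≡ 29 (mod 67). The two roots are 30 and 37.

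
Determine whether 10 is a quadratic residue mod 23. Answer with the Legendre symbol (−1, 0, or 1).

-1

Pull out 2: since 23 ≡ 7 (mod 8), (2/23) = +1.
Reciprocity: 5 ≡ 1 and 23 ≡ 3 (mod 4), so (5/23) = +(23/5).
Reduce top mod 5: now compute (3/5).
Reciprocity: 3 ≡ 3 and 5 ≡ 1 (mod 4), so (3/5) = +(5/3).
Reduce top mod 3: now compute (2/3).
Pull out 2: since 3 ≡ 3 (mod 8), (2/3) = -1.
Reached (1/3) = 1. Collecting the sign flips along the way, the symbol is -1.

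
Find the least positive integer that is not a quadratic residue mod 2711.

7

(2/2711) = +1, so 2 is a residue.
(3/2711) = +1, so 3 is a residue.
(4/2711) = +1, so 4 is a residue.
(5/2711) = +1, so 5 is a residue.
(6/2711) = +1, so 6 is a residue.
(7/2711) = −1, so 7 is the smallest positive non-residue mod 2711.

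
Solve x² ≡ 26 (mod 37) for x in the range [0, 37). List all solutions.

37 ≡ 1 (mod 4), so we find a root by search.
Trying successive values, 10² = 100 ≡ 26 (mod 37). The other root is 37 − 10 = 27.

10, 27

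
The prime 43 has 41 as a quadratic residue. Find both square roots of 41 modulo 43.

16, 27

Since 43 ≡ 3 (mod 4), a square root of 41 is 41^((43+1)/4) = 41^11 mod 43.
Repeated squaring: 41^2≡4, 41^4≡16, 41^8≡41 (mod 43).
41^11 = 41^(8+2+1) ≡ 16 (mod 43).
Check: 16² = 256 ≡ 41 (mod 43). The two roots are 16 and 27.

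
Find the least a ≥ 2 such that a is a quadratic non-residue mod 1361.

3

(2/1361) = +1, so 2 is a residue.
(3/1361) = −1, so 3 is the smallest positive non-residue mod 1361.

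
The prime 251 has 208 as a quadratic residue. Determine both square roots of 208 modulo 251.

Since 251 ≡ 3 (mod 4), a square root of 208 is 208^((251+1)/4) = 208^63 mod 251.
Repeated squaring: 208^2≡92, 208^4≡181, 208^8≡131, 208^16≡93, 208^32≡115 (mod 251).
208^63 = 208^(32+16+8+4+2+1) ≡ 31 (mod 251).
Check: 31² = 961 ≡ 208 (mod 251). The two roots are 31 and 220.

31, 220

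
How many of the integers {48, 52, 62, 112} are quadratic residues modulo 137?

1

(48/137) = -1 → non-residue.
(52/137) = -1 → non-residue.
(62/137) = -1 → non-residue.
(112/137) = +1 → QR.
Total quadratic residues among the 4: 1.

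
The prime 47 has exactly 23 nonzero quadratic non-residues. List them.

5,10,11,13,15,19,20,22,23,26,29,30,31,33,35,38,39,40,41,43,44,45,46

Square k = 1,…,23 (k and 47−k give the same square):
1²=1, 2²=4, 3²=9, 4²=16, 5²=25, 6²=36, 7²≡2, 8²≡17, 9²≡34, 10²≡6, 11²≡27, 12²≡3, 13²≡28, 14²≡8, 15²≡37, 16²≡21, 17²≡7, 18²≡42, 19²≡32, 20²≡24, 21²≡18, 22²≡14, 23²≡12 (mod 47).
The residues are {1, 2, 3, 4, 6, 7, 8, 9, 12, 14, 16, 17, 18, 21, 24, 25, 27, 28, 32, 34, 36, 37, 42}; the non-residues are the remaining 23 nonzero classes.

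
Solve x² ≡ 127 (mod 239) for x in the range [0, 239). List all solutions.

102, 137

Since 239 ≡ 3 (mod 4), a square root of 127 is 127^((239+1)/4) = 127^60 mod 239.
Repeated squaring: 127^2≡116, 127^4≡72, 127^8≡165, 127^16≡218, 127^32≡202 (mod 239).
127^60 = 127^(32+16+8+4) ≡ 102 (mod 239).
Check: 102² = 10404 ≡ 127 (mod 239). The two roots are 102 and 137.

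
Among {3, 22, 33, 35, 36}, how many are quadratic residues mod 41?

(3/41) = -1 → non-residue.
(22/41) = -1 → non-residue.
(33/41) = +1 → QR.
(35/41) = -1 → non-residue.
(36/41) = +1 → QR.
Total quadratic residues among the 5: 2.

2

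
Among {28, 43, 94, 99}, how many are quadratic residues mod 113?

(28/113) = +1 → QR.
(43/113) = -1 → non-residue.
(94/113) = -1 → non-residue.
(99/113) = +1 → QR.
Total quadratic residues among the 4: 2.

2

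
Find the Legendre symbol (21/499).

Reciprocity: 21 ≡ 1 and 499 ≡ 3 (mod 4), so (21/499) = +(499/21).
Reduce top mod 21: now compute (16/21).
Pull out 2^4: since 21 ≡ 5 (mod 8), (2/21) = -1, so (2/21)^4 = +1.
Reached (1/21) = 1. Collecting the sign flips along the way, the symbol is +1.

1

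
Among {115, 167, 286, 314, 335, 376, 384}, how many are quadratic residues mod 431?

3

(115/431) = +1 → QR.
(167/431) = -1 → non-residue.
(286/431) = -1 → non-residue.
(314/431) = +1 → QR.
(335/431) = -1 → non-residue.
(376/431) = -1 → non-residue.
(384/431) = +1 → QR.
Total quadratic residues among the 7: 3.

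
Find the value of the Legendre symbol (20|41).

1

Pull out 2^2: since 41 ≡ 1 (mod 8), (2/41) = +1, so (2/41)^2 = +1.
Reciprocity: 5 ≡ 1 and 41 ≡ 1 (mod 4), so (5/41) = +(41/5).
Reduce top mod 5: now compute (1/5).
Reached (1/5) = 1. Collecting the sign flips along the way, the symbol is +1.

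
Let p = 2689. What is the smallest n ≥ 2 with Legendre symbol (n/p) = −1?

(2/2689) = +1, so 2 is a residue.
(3/2689) = +1, so 3 is a residue.
(4/2689) = +1, so 4 is a residue.
(5/2689) = +1, so 5 is a residue.
(6/2689) = +1, so 6 is a residue.
(7/2689) = +1, so 7 is a residue.
(8/2689) = +1, so 8 is a residue.
(9/2689) = +1, so 9 is a residue.
(10/2689) = +1, so 10 is a residue.
(11/2689) = +1, so 11 is a residue.
(12/2689) = +1, so 12 is a residue.
(13/2689) = −1, so 13 is the smallest positive non-residue mod 2689.

13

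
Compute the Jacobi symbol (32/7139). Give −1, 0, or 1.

-1

Pull out 2^5: since 7139 ≡ 3 (mod 8), (2/7139) = -1, so (2/7139)^5 = -1.
Reached (1/7139) = 1. Collecting the sign flips along the way, the symbol is -1.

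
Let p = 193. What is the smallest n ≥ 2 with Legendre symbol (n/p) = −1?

(2/193) = +1, so 2 is a residue.
(3/193) = +1, so 3 is a residue.
(4/193) = +1, so 4 is a residue.
(5/193) = −1, so 5 is the smallest positive non-residue mod 193.

5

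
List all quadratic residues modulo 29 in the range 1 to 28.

Square k = 1,…,14 (k and 29−k give the same square):
1²=1, 2²=4, 3²=9, 4²=16, 5²=25, 6²≡7, 7²≡20, 8²≡6, 9²≡23, 10²≡13, 11²≡5, 12²≡28, 13²≡24, 14²≡22 (mod 29).
So the quadratic residues mod 29 are {1, 4, 5, 6, 7, 9, 13, 16, 20, 22, 23, 24, 25, 28}.

1,4,5,6,7,9,13,16,20,22,23,24,25,28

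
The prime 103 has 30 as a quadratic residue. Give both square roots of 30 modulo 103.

Since 103 ≡ 3 (mod 4), a square root of 30 is 30^((103+1)/4) = 30^26 mod 103.
Repeated squaring: 30^2≡76, 30^4≡8, 30^8≡64, 30^16≡79 (mod 103).
30^26 = 30^(16+8+2) ≡ 66 (mod 103).
Check: 66² = 4356 ≡ 30 (mod 103). The two roots are 37 and 66.

37, 66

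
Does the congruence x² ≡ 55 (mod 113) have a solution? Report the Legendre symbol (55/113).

-1

Reciprocity: 55 ≡ 3 and 113 ≡ 1 (mod 4), so (55/113) = +(113/55).
Reduce top mod 55: now compute (3/55).
Reciprocity: 3 ≡ 3 and 55 ≡ 3 (mod 4), so (3/55) = −(55/3).
Reduce top mod 3: now compute (1/3).
Reached (1/3) = 1. Collecting the sign flips along the way, the symbol is -1.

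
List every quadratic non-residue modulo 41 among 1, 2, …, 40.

3,6,7,11,12,13,14,15,17,19,22,24,26,27,28,29,30,34,35,38

Square k = 1,…,20 (k and 41−k give the same square):
1²=1, 2²=4, 3²=9, 4²=16, 5²=25, 6²=36, 7²≡8, 8²≡23, 9²≡40, 10²≡18, 11²≡39, 12²≡21, 13²≡5, 14²≡32, 15²≡20, 16²≡10, 17²≡2, 18²≡37, 19²≡33, 20²≡31 (mod 41).
The residues are {1, 2, 4, 5, 8, 9, 10, 16, 18, 20, 21, 23, 25, 31, 32, 33, 36, 37, 39, 40}; the non-residues are the remaining 20 nonzero classes.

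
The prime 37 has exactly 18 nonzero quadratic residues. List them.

1, 3, 4, 7, 9, 10, 11, 12, 16, 21, 25, 26, 27, 28, 30, 33, 34, 36

Square k = 1,…,18 (k and 37−k give the same square):
1²=1, 2²=4, 3²=9, 4²=16, 5²=25, 6²=36, 7²≡12, 8²≡27, 9²≡7, 10²≡26, 11²≡10, 12²≡33, 13²≡21, 14²≡11, 15²≡3, 16²≡34, 17²≡30, 18²≡28 (mod 37).
So the quadratic residues mod 37 are {1, 3, 4, 7, 9, 10, 11, 12, 16, 21, 25, 26, 27, 28, 30, 33, 34, 36}.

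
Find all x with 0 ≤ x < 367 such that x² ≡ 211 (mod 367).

Since 367 ≡ 3 (mod 4), a square root of 211 is 211^((367+1)/4) = 211^92 mod 367.
Repeated squaring: 211^2≡114, 211^4≡151, 211^8≡47, 211^16≡7, 211^32≡49, 211^64≡199 (mod 367).
211^92 = 211^(64+16+8+4) ≡ 242 (mod 367).
Check: 242² = 58564 ≡ 211 (mod 367). The two roots are 125 and 242.

125, 242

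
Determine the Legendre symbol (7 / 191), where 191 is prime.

Euler's criterion: (7/191) ≡ 7^95 (mod 191).
7^2 ≡ 49 (mod 191)
7^4 ≡ 109 (mod 191)
7^8 ≡ 39 (mod 191)
7^16 ≡ 184 (mod 191)
7^32 ≡ 49 (mod 191)
7^64 ≡ 109 (mod 191)
7^95 = 7^(64+16+8+4+2+1) ≡ 190 (mod 191).
Result is 190 ≡ −1, so (7/191) = −1.

-1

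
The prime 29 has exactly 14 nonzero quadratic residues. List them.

1,4,5,6,7,9,13,16,20,22,23,24,25,28

Square k = 1,…,14 (k and 29−k give the same square):
1²=1, 2²=4, 3²=9, 4²=16, 5²=25, 6²≡7, 7²≡20, 8²≡6, 9²≡23, 10²≡13, 11²≡5, 12²≡28, 13²≡24, 14²≡22 (mod 29).
So the quadratic residues mod 29 are {1, 4, 5, 6, 7, 9, 13, 16, 20, 22, 23, 24, 25, 28}.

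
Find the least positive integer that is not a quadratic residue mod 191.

7

(2/191) = +1, so 2 is a residue.
(3/191) = +1, so 3 is a residue.
(4/191) = +1, so 4 is a residue.
(5/191) = +1, so 5 is a residue.
(6/191) = +1, so 6 is a residue.
(7/191) = −1, so 7 is the smallest positive non-residue mod 191.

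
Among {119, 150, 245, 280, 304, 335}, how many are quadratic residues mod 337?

(119/337) = -1 → non-residue.
(150/337) = +1 → QR.
(245/337) = -1 → non-residue.
(280/337) = -1 → non-residue.
(304/337) = -1 → non-residue.
(335/337) = +1 → QR.
Total quadratic residues among the 6: 2.

2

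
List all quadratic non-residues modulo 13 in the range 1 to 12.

Square k = 1,…,6 (k and 13−k give the same square):
1²=1, 2²=4, 3²=9, 4²≡3, 5²≡12, 6²≡10 (mod 13).
The residues are {1, 3, 4, 9, 10, 12}; the non-residues are the remaining 6 nonzero classes.

2 5 6 7 8 11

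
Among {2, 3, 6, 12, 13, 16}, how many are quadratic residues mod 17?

3

(2/17) = +1 → QR.
(3/17) = -1 → non-residue.
(6/17) = -1 → non-residue.
(12/17) = -1 → non-residue.
(13/17) = +1 → QR.
(16/17) = +1 → QR.
Total quadratic residues among the 6: 3.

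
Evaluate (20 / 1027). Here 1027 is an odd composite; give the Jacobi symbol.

Pull out 2^2: since 1027 ≡ 3 (mod 8), (2/1027) = -1, so (2/1027)^2 = +1.
Reciprocity: 5 ≡ 1 and 1027 ≡ 3 (mod 4), so (5/1027) = +(1027/5).
Reduce top mod 5: now compute (2/5).
Pull out 2: since 5 ≡ 5 (mod 8), (2/5) = -1.
Reached (1/5) = 1. Collecting the sign flips along the way, the symbol is -1.

-1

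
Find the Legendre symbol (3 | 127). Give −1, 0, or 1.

-1

Reciprocity: 3 ≡ 3 and 127 ≡ 3 (mod 4), so (3/127) = −(127/3).
Reduce top mod 3: now compute (1/3).
Reached (1/3) = 1. Collecting the sign flips along the way, the symbol is -1.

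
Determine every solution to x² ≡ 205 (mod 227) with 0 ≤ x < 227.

81, 146

Since 227 ≡ 3 (mod 4), a square root of 205 is 205^((227+1)/4) = 205^57 mod 227.
Repeated squaring: 205^2≡30, 205^4≡219, 205^8≡64, 205^16≡10, 205^32≡100 (mod 227).
205^57 = 205^(32+16+8+1) ≡ 81 (mod 227).
Check: 81² = 6561 ≡ 205 (mod 227). The two roots are 81 and 146.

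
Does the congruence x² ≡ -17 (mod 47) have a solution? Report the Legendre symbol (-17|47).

First reduce: -17 ≡ 30 (mod 47).
Pull out 2: since 47 ≡ 7 (mod 8), (2/47) = +1.
Reciprocity: 15 ≡ 3 and 47 ≡ 3 (mod 4), so (15/47) = −(47/15).
Reduce top mod 15: now compute (2/15).
Pull out 2: since 15 ≡ 7 (mod 8), (2/15) = +1.
Reached (1/15) = 1. Collecting the sign flips along the way, the symbol is -1.

-1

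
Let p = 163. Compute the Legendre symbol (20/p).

-1

Euler's criterion: (20/163) ≡ 20^81 (mod 163).
20^2 ≡ 74 (mod 163)
20^4 ≡ 97 (mod 163)
20^8 ≡ 118 (mod 163)
20^16 ≡ 69 (mod 163)
20^32 ≡ 34 (mod 163)
20^64 ≡ 15 (mod 163)
20^81 = 20^(64+16+1) ≡ 162 (mod 163).
Result is 162 ≡ −1, so (20/163) = −1.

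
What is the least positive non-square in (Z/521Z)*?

3

(2/521) = +1, so 2 is a residue.
(3/521) = −1, so 3 is the smallest positive non-residue mod 521.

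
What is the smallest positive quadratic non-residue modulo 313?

5

(2/313) = +1, so 2 is a residue.
(3/313) = +1, so 3 is a residue.
(4/313) = +1, so 4 is a residue.
(5/313) = −1, so 5 is the smallest positive non-residue mod 313.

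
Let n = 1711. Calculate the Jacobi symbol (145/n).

Reciprocity: 145 ≡ 1 and 1711 ≡ 3 (mod 4), so (145/1711) = +(1711/145).
Reduce top mod 145: now compute (116/145).
Pull out 2^2: since 145 ≡ 1 (mod 8), (2/145) = +1, so (2/145)^2 = +1.
Reciprocity: 29 ≡ 1 and 145 ≡ 1 (mod 4), so (29/145) = +(145/29).
Reduce top mod 29: now compute (0/29).
Top reduces to 0: gcd > 1, so the symbol is 0.

0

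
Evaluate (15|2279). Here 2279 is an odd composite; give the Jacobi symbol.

1

Reciprocity: 15 ≡ 3 and 2279 ≡ 3 (mod 4), so (15/2279) = −(2279/15).
Reduce top mod 15: now compute (14/15).
Pull out 2: since 15 ≡ 7 (mod 8), (2/15) = +1.
Reciprocity: 7 ≡ 3 and 15 ≡ 3 (mod 4), so (7/15) = −(15/7).
Reduce top mod 7: now compute (1/7).
Reached (1/7) = 1. Collecting the sign flips along the way, the symbol is +1.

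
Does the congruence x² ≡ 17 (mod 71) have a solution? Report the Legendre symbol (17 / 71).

Reciprocity: 17 ≡ 1 and 71 ≡ 3 (mod 4), so (17/71) = +(71/17).
Reduce top mod 17: now compute (3/17).
Reciprocity: 3 ≡ 3 and 17 ≡ 1 (mod 4), so (3/17) = +(17/3).
Reduce top mod 3: now compute (2/3).
Pull out 2: since 3 ≡ 3 (mod 8), (2/3) = -1.
Reached (1/3) = 1. Collecting the sign flips along the way, the symbol is -1.

-1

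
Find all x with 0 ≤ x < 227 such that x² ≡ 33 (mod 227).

43, 184

Since 227 ≡ 3 (mod 4), a square root of 33 is 33^((227+1)/4) = 33^57 mod 227.
Repeated squaring: 33^2≡181, 33^4≡73, 33^8≡108, 33^16≡87, 33^32≡78 (mod 227).
33^57 = 33^(32+16+8+1) ≡ 43 (mod 227).
Check: 43² = 1849 ≡ 33 (mod 227). The two roots are 43 and 184.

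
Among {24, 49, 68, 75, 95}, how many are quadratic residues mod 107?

2

(24/107) = -1 → non-residue.
(49/107) = +1 → QR.
(68/107) = -1 → non-residue.
(75/107) = +1 → QR.
(95/107) = -1 → non-residue.
Total quadratic residues among the 5: 2.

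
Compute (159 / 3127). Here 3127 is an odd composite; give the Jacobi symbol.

Reciprocity: 159 ≡ 3 and 3127 ≡ 3 (mod 4), so (159/3127) = −(3127/159).
Reduce top mod 159: now compute (106/159).
Pull out 2: since 159 ≡ 7 (mod 8), (2/159) = +1.
Reciprocity: 53 ≡ 1 and 159 ≡ 3 (mod 4), so (53/159) = +(159/53).
Reduce top mod 53: now compute (0/53).
Top reduces to 0: gcd > 1, so the symbol is 0.

0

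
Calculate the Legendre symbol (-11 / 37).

Euler's criterion: (-11/37) ≡ 26^18 (mod 37).
26^2 ≡ 10 (mod 37)
26^4 ≡ 26 (mod 37)
26^8 ≡ 10 (mod 37)
26^16 ≡ 26 (mod 37)
26^18 = 26^(16+2) ≡ 1 (mod 37).
Result is 1, so (-11/37) = 1.

1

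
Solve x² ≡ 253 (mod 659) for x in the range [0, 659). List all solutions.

Since 659 ≡ 3 (mod 4), a square root of 253 is 253^((659+1)/4) = 253^165 mod 659.
Repeated squaring: 253^2≡86, 253^4≡147, 253^8≡521, 253^16≡592, 253^32≡535, 253^64≡219, 253^128≡513 (mod 659).
253^165 = 253^(128+32+4+1) ≡ 292 (mod 659).
Check: 292² = 85264 ≡ 253 (mod 659). The two roots are 292 and 367.

292, 367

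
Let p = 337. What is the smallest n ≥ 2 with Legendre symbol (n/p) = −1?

(2/337) = +1, so 2 is a residue.
(3/337) = +1, so 3 is a residue.
(4/337) = +1, so 4 is a residue.
(5/337) = −1, so 5 is the smallest positive non-residue mod 337.

5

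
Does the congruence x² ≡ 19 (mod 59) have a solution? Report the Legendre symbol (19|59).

Euler's criterion: (19/59) ≡ 19^29 (mod 59).
19^2 ≡ 7 (mod 59)
19^4 ≡ 49 (mod 59)
19^8 ≡ 41 (mod 59)
19^16 ≡ 29 (mod 59)
19^29 = 19^(16+8+4+1) ≡ 1 (mod 59).
Result is 1, so (19/59) = 1.

1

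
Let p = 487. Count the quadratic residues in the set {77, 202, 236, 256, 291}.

(77/487) = +1 → QR.
(202/487) = -1 → non-residue.
(236/487) = -1 → non-residue.
(256/487) = +1 → QR.
(291/487) = -1 → non-residue.
Total quadratic residues among the 5: 2.

2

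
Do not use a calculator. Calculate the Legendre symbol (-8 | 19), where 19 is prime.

1

First reduce: -8 ≡ 11 (mod 19).
Reciprocity: 11 ≡ 3 and 19 ≡ 3 (mod 4), so (11/19) = −(19/11).
Reduce top mod 11: now compute (8/11).
Pull out 2^3: since 11 ≡ 3 (mod 8), (2/11) = -1, so (2/11)^3 = -1.
Reached (1/11) = 1. Collecting the sign flips along the way, the symbol is +1.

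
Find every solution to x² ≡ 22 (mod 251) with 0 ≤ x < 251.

Since 251 ≡ 3 (mod 4), a square root of 22 is 22^((251+1)/4) = 22^63 mod 251.
Repeated squaring: 22^2≡233, 22^4≡73, 22^8≡58, 22^16≡101, 22^32≡161 (mod 251).
22^63 = 22^(32+16+8+4+2+1) ≡ 140 (mod 251).
Check: 140² = 19600 ≡ 22 (mod 251). The two roots are 111 and 140.

111, 140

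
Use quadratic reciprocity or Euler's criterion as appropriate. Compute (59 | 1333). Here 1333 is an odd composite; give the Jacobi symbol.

Reciprocity: 59 ≡ 3 and 1333 ≡ 1 (mod 4), so (59/1333) = +(1333/59).
Reduce top mod 59: now compute (35/59).
Reciprocity: 35 ≡ 3 and 59 ≡ 3 (mod 4), so (35/59) = −(59/35).
Reduce top mod 35: now compute (24/35).
Pull out 2^3: since 35 ≡ 3 (mod 8), (2/35) = -1, so (2/35)^3 = -1.
Reciprocity: 3 ≡ 3 and 35 ≡ 3 (mod 4), so (3/35) = −(35/3).
Reduce top mod 3: now compute (2/3).
Pull out 2: since 3 ≡ 3 (mod 8), (2/3) = -1.
Reached (1/3) = 1. Collecting the sign flips along the way, the symbol is +1.

1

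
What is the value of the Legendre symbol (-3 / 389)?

-1

First reduce: -3 ≡ 386 (mod 389).
Pull out 2: since 389 ≡ 5 (mod 8), (2/389) = -1.
Reciprocity: 193 ≡ 1 and 389 ≡ 1 (mod 4), so (193/389) = +(389/193).
Reduce top mod 193: now compute (3/193).
Reciprocity: 3 ≡ 3 and 193 ≡ 1 (mod 4), so (3/193) = +(193/3).
Reduce top mod 3: now compute (1/3).
Reached (1/3) = 1. Collecting the sign flips along the way, the symbol is -1.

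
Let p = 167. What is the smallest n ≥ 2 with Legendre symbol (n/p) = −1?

(2/167) = +1, so 2 is a residue.
(3/167) = +1, so 3 is a residue.
(4/167) = +1, so 4 is a residue.
(5/167) = −1, so 5 is the smallest positive non-residue mod 167.

5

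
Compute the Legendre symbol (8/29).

-1

Pull out 2^3: since 29 ≡ 5 (mod 8), (2/29) = -1, so (2/29)^3 = -1.
Reached (1/29) = 1. Collecting the sign flips along the way, the symbol is -1.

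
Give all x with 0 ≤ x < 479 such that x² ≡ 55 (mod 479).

161, 318

Since 479 ≡ 3 (mod 4), a square root of 55 is 55^((479+1)/4) = 55^120 mod 479.
Repeated squaring: 55^2≡151, 55^4≡288, 55^8≡77, 55^16≡181, 55^32≡189, 55^64≡275 (mod 479).
55^120 = 55^(64+32+16+8) ≡ 161 (mod 479).
Check: 161² = 25921 ≡ 55 (mod 479). The two roots are 161 and 318.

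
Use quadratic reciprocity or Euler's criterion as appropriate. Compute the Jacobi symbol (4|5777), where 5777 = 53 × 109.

1

Pull out 2^2: since 5777 ≡ 1 (mod 8), (2/5777) = +1, so (2/5777)^2 = +1.
Reached (1/5777) = 1. Collecting the sign flips along the way, the symbol is +1.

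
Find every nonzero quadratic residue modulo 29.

Square k = 1,…,14 (k and 29−k give the same square):
1²=1, 2²=4, 3²=9, 4²=16, 5²=25, 6²≡7, 7²≡20, 8²≡6, 9²≡23, 10²≡13, 11²≡5, 12²≡28, 13²≡24, 14²≡22 (mod 29).
So the quadratic residues mod 29 are {1, 4, 5, 6, 7, 9, 13, 16, 20, 22, 23, 24, 25, 28}.

1,4,5,6,7,9,13,16,20,22,23,24,25,28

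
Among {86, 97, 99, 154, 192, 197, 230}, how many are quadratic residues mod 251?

4

(86/251) = +1 → QR.
(97/251) = -1 → non-residue.
(99/251) = -1 → non-residue.
(154/251) = +1 → QR.
(192/251) = +1 → QR.
(197/251) = +1 → QR.
(230/251) = -1 → non-residue.
Total quadratic residues among the 7: 4.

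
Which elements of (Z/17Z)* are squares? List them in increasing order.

Square k = 1,…,8 (k and 17−k give the same square):
1²=1, 2²=4, 3²=9, 4²=16, 5²≡8, 6²≡2, 7²≡15, 8²≡13 (mod 17).
So the quadratic residues mod 17 are {1, 2, 4, 8, 9, 13, 15, 16}.

1,2,4,8,9,13,15,16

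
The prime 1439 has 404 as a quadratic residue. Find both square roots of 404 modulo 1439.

612, 827

Since 1439 ≡ 3 (mod 4), a square root of 404 is 404^((1439+1)/4) = 404^360 mod 1439.
Repeated squaring: 404^2≡609, 404^4≡1058, 404^8≡1261, 404^16≡26, 404^32≡676, 404^64≡813, 404^128≡468, 404^256≡296 (mod 1439).
404^360 = 404^(256+64+32+8) ≡ 827 (mod 1439).
Check: 827² = 683929 ≡ 404 (mod 1439). The two roots are 612 and 827.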